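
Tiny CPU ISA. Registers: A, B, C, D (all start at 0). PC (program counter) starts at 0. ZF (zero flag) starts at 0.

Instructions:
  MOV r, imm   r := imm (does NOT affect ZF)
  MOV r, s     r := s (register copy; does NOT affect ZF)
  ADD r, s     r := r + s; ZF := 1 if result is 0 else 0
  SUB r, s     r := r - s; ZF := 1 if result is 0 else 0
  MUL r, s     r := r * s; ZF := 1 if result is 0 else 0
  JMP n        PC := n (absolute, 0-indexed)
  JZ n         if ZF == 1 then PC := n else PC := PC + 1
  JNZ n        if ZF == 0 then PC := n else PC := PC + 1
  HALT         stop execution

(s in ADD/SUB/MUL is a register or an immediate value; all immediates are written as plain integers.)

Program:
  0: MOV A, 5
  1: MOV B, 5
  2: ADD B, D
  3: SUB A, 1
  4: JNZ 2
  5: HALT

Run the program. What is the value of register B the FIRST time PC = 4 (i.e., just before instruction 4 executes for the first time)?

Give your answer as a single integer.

Step 1: PC=0 exec 'MOV A, 5'. After: A=5 B=0 C=0 D=0 ZF=0 PC=1
Step 2: PC=1 exec 'MOV B, 5'. After: A=5 B=5 C=0 D=0 ZF=0 PC=2
Step 3: PC=2 exec 'ADD B, D'. After: A=5 B=5 C=0 D=0 ZF=0 PC=3
Step 4: PC=3 exec 'SUB A, 1'. After: A=4 B=5 C=0 D=0 ZF=0 PC=4
First time PC=4: B=5

5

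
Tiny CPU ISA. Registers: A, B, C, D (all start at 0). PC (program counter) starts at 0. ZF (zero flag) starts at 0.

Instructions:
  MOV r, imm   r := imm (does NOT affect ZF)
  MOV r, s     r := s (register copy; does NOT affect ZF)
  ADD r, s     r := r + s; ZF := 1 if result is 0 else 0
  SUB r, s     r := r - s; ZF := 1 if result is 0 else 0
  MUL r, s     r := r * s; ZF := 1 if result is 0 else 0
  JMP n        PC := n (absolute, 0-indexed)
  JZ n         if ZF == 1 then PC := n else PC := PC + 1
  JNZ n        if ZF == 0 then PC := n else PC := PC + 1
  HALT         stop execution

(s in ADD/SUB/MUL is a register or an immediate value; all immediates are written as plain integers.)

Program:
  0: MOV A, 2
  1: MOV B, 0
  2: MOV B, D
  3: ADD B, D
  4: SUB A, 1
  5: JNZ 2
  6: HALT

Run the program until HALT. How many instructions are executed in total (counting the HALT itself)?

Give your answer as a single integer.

Answer: 11

Derivation:
Step 1: PC=0 exec 'MOV A, 2'. After: A=2 B=0 C=0 D=0 ZF=0 PC=1
Step 2: PC=1 exec 'MOV B, 0'. After: A=2 B=0 C=0 D=0 ZF=0 PC=2
Step 3: PC=2 exec 'MOV B, D'. After: A=2 B=0 C=0 D=0 ZF=0 PC=3
Step 4: PC=3 exec 'ADD B, D'. After: A=2 B=0 C=0 D=0 ZF=1 PC=4
Step 5: PC=4 exec 'SUB A, 1'. After: A=1 B=0 C=0 D=0 ZF=0 PC=5
Step 6: PC=5 exec 'JNZ 2'. After: A=1 B=0 C=0 D=0 ZF=0 PC=2
Step 7: PC=2 exec 'MOV B, D'. After: A=1 B=0 C=0 D=0 ZF=0 PC=3
Step 8: PC=3 exec 'ADD B, D'. After: A=1 B=0 C=0 D=0 ZF=1 PC=4
Step 9: PC=4 exec 'SUB A, 1'. After: A=0 B=0 C=0 D=0 ZF=1 PC=5
Step 10: PC=5 exec 'JNZ 2'. After: A=0 B=0 C=0 D=0 ZF=1 PC=6
Step 11: PC=6 exec 'HALT'. After: A=0 B=0 C=0 D=0 ZF=1 PC=6 HALTED
Total instructions executed: 11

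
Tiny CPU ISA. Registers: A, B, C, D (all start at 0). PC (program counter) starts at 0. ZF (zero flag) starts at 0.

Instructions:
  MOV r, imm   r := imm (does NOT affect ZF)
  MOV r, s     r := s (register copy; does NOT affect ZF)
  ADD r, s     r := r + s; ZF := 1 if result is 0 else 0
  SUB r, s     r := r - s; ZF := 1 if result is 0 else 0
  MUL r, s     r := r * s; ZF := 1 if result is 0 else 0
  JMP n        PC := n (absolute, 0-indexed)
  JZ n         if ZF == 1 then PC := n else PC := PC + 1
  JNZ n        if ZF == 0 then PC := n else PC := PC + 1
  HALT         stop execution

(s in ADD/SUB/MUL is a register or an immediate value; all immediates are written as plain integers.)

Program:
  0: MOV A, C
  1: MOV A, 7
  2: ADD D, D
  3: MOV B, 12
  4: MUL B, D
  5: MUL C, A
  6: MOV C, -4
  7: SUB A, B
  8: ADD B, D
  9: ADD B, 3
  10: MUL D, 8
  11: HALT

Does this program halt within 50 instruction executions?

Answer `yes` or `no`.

Step 1: PC=0 exec 'MOV A, C'. After: A=0 B=0 C=0 D=0 ZF=0 PC=1
Step 2: PC=1 exec 'MOV A, 7'. After: A=7 B=0 C=0 D=0 ZF=0 PC=2
Step 3: PC=2 exec 'ADD D, D'. After: A=7 B=0 C=0 D=0 ZF=1 PC=3
Step 4: PC=3 exec 'MOV B, 12'. After: A=7 B=12 C=0 D=0 ZF=1 PC=4
Step 5: PC=4 exec 'MUL B, D'. After: A=7 B=0 C=0 D=0 ZF=1 PC=5
Step 6: PC=5 exec 'MUL C, A'. After: A=7 B=0 C=0 D=0 ZF=1 PC=6
Step 7: PC=6 exec 'MOV C, -4'. After: A=7 B=0 C=-4 D=0 ZF=1 PC=7
Step 8: PC=7 exec 'SUB A, B'. After: A=7 B=0 C=-4 D=0 ZF=0 PC=8
Step 9: PC=8 exec 'ADD B, D'. After: A=7 B=0 C=-4 D=0 ZF=1 PC=9
Step 10: PC=9 exec 'ADD B, 3'. After: A=7 B=3 C=-4 D=0 ZF=0 PC=10
Step 11: PC=10 exec 'MUL D, 8'. After: A=7 B=3 C=-4 D=0 ZF=1 PC=11
Step 12: PC=11 exec 'HALT'. After: A=7 B=3 C=-4 D=0 ZF=1 PC=11 HALTED

Answer: yes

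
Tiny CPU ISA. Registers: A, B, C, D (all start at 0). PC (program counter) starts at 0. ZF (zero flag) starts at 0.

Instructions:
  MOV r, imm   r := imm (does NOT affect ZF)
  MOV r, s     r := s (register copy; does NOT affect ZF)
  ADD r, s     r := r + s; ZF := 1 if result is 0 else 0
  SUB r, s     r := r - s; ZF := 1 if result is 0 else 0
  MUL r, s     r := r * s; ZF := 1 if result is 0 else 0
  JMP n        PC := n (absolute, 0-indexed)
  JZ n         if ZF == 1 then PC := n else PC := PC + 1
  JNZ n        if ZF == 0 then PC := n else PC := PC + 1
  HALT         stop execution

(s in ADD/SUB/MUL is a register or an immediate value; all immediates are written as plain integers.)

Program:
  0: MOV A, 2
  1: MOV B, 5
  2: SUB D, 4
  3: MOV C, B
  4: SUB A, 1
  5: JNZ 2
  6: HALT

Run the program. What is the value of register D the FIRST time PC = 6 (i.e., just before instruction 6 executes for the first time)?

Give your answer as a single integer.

Step 1: PC=0 exec 'MOV A, 2'. After: A=2 B=0 C=0 D=0 ZF=0 PC=1
Step 2: PC=1 exec 'MOV B, 5'. After: A=2 B=5 C=0 D=0 ZF=0 PC=2
Step 3: PC=2 exec 'SUB D, 4'. After: A=2 B=5 C=0 D=-4 ZF=0 PC=3
Step 4: PC=3 exec 'MOV C, B'. After: A=2 B=5 C=5 D=-4 ZF=0 PC=4
Step 5: PC=4 exec 'SUB A, 1'. After: A=1 B=5 C=5 D=-4 ZF=0 PC=5
Step 6: PC=5 exec 'JNZ 2'. After: A=1 B=5 C=5 D=-4 ZF=0 PC=2
Step 7: PC=2 exec 'SUB D, 4'. After: A=1 B=5 C=5 D=-8 ZF=0 PC=3
Step 8: PC=3 exec 'MOV C, B'. After: A=1 B=5 C=5 D=-8 ZF=0 PC=4
Step 9: PC=4 exec 'SUB A, 1'. After: A=0 B=5 C=5 D=-8 ZF=1 PC=5
Step 10: PC=5 exec 'JNZ 2'. After: A=0 B=5 C=5 D=-8 ZF=1 PC=6
First time PC=6: D=-8

-8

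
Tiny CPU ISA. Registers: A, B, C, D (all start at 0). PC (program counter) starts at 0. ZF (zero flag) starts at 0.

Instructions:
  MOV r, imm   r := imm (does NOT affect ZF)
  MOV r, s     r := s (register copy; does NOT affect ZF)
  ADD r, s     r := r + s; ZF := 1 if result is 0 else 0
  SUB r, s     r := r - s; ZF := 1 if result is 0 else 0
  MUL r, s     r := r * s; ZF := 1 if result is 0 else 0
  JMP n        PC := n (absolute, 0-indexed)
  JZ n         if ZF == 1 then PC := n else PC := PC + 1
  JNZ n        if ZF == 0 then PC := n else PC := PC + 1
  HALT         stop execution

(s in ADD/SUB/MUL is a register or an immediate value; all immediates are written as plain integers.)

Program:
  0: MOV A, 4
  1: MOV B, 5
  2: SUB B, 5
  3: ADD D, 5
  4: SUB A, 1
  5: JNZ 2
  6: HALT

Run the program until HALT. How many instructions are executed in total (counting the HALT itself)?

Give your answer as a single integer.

Answer: 19

Derivation:
Step 1: PC=0 exec 'MOV A, 4'. After: A=4 B=0 C=0 D=0 ZF=0 PC=1
Step 2: PC=1 exec 'MOV B, 5'. After: A=4 B=5 C=0 D=0 ZF=0 PC=2
Step 3: PC=2 exec 'SUB B, 5'. After: A=4 B=0 C=0 D=0 ZF=1 PC=3
Step 4: PC=3 exec 'ADD D, 5'. After: A=4 B=0 C=0 D=5 ZF=0 PC=4
Step 5: PC=4 exec 'SUB A, 1'. After: A=3 B=0 C=0 D=5 ZF=0 PC=5
Step 6: PC=5 exec 'JNZ 2'. After: A=3 B=0 C=0 D=5 ZF=0 PC=2
Step 7: PC=2 exec 'SUB B, 5'. After: A=3 B=-5 C=0 D=5 ZF=0 PC=3
Step 8: PC=3 exec 'ADD D, 5'. After: A=3 B=-5 C=0 D=10 ZF=0 PC=4
Step 9: PC=4 exec 'SUB A, 1'. After: A=2 B=-5 C=0 D=10 ZF=0 PC=5
Step 10: PC=5 exec 'JNZ 2'. After: A=2 B=-5 C=0 D=10 ZF=0 PC=2
Step 11: PC=2 exec 'SUB B, 5'. After: A=2 B=-10 C=0 D=10 ZF=0 PC=3
Step 12: PC=3 exec 'ADD D, 5'. After: A=2 B=-10 C=0 D=15 ZF=0 PC=4
Step 13: PC=4 exec 'SUB A, 1'. After: A=1 B=-10 C=0 D=15 ZF=0 PC=5
Step 14: PC=5 exec 'JNZ 2'. After: A=1 B=-10 C=0 D=15 ZF=0 PC=2
Step 15: PC=2 exec 'SUB B, 5'. After: A=1 B=-15 C=0 D=15 ZF=0 PC=3
Step 16: PC=3 exec 'ADD D, 5'. After: A=1 B=-15 C=0 D=20 ZF=0 PC=4
Step 17: PC=4 exec 'SUB A, 1'. After: A=0 B=-15 C=0 D=20 ZF=1 PC=5
Step 18: PC=5 exec 'JNZ 2'. After: A=0 B=-15 C=0 D=20 ZF=1 PC=6
Step 19: PC=6 exec 'HALT'. After: A=0 B=-15 C=0 D=20 ZF=1 PC=6 HALTED
Total instructions executed: 19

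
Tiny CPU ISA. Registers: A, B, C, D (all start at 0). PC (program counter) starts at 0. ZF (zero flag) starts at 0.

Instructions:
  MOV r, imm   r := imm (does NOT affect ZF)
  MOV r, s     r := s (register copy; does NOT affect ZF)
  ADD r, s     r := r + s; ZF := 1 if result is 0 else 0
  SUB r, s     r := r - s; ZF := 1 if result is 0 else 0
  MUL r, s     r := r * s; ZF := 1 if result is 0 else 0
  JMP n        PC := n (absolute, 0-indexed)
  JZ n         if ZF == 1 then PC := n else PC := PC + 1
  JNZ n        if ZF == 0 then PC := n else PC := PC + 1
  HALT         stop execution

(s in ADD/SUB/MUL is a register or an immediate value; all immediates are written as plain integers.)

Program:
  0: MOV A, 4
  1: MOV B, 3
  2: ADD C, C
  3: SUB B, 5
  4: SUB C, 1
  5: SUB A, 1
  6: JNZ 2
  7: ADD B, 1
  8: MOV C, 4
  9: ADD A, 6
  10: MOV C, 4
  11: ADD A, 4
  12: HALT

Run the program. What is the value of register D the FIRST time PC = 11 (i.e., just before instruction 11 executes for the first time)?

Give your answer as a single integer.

Step 1: PC=0 exec 'MOV A, 4'. After: A=4 B=0 C=0 D=0 ZF=0 PC=1
Step 2: PC=1 exec 'MOV B, 3'. After: A=4 B=3 C=0 D=0 ZF=0 PC=2
Step 3: PC=2 exec 'ADD C, C'. After: A=4 B=3 C=0 D=0 ZF=1 PC=3
Step 4: PC=3 exec 'SUB B, 5'. After: A=4 B=-2 C=0 D=0 ZF=0 PC=4
Step 5: PC=4 exec 'SUB C, 1'. After: A=4 B=-2 C=-1 D=0 ZF=0 PC=5
Step 6: PC=5 exec 'SUB A, 1'. After: A=3 B=-2 C=-1 D=0 ZF=0 PC=6
Step 7: PC=6 exec 'JNZ 2'. After: A=3 B=-2 C=-1 D=0 ZF=0 PC=2
Step 8: PC=2 exec 'ADD C, C'. After: A=3 B=-2 C=-2 D=0 ZF=0 PC=3
Step 9: PC=3 exec 'SUB B, 5'. After: A=3 B=-7 C=-2 D=0 ZF=0 PC=4
Step 10: PC=4 exec 'SUB C, 1'. After: A=3 B=-7 C=-3 D=0 ZF=0 PC=5
Step 11: PC=5 exec 'SUB A, 1'. After: A=2 B=-7 C=-3 D=0 ZF=0 PC=6
Step 12: PC=6 exec 'JNZ 2'. After: A=2 B=-7 C=-3 D=0 ZF=0 PC=2
Step 13: PC=2 exec 'ADD C, C'. After: A=2 B=-7 C=-6 D=0 ZF=0 PC=3
Step 14: PC=3 exec 'SUB B, 5'. After: A=2 B=-12 C=-6 D=0 ZF=0 PC=4
Step 15: PC=4 exec 'SUB C, 1'. After: A=2 B=-12 C=-7 D=0 ZF=0 PC=5
Step 16: PC=5 exec 'SUB A, 1'. After: A=1 B=-12 C=-7 D=0 ZF=0 PC=6
Step 17: PC=6 exec 'JNZ 2'. After: A=1 B=-12 C=-7 D=0 ZF=0 PC=2
Step 18: PC=2 exec 'ADD C, C'. After: A=1 B=-12 C=-14 D=0 ZF=0 PC=3
Step 19: PC=3 exec 'SUB B, 5'. After: A=1 B=-17 C=-14 D=0 ZF=0 PC=4
Step 20: PC=4 exec 'SUB C, 1'. After: A=1 B=-17 C=-15 D=0 ZF=0 PC=5
Step 21: PC=5 exec 'SUB A, 1'. After: A=0 B=-17 C=-15 D=0 ZF=1 PC=6
Step 22: PC=6 exec 'JNZ 2'. After: A=0 B=-17 C=-15 D=0 ZF=1 PC=7
Step 23: PC=7 exec 'ADD B, 1'. After: A=0 B=-16 C=-15 D=0 ZF=0 PC=8
Step 24: PC=8 exec 'MOV C, 4'. After: A=0 B=-16 C=4 D=0 ZF=0 PC=9
Step 25: PC=9 exec 'ADD A, 6'. After: A=6 B=-16 C=4 D=0 ZF=0 PC=10
Step 26: PC=10 exec 'MOV C, 4'. After: A=6 B=-16 C=4 D=0 ZF=0 PC=11
First time PC=11: D=0

0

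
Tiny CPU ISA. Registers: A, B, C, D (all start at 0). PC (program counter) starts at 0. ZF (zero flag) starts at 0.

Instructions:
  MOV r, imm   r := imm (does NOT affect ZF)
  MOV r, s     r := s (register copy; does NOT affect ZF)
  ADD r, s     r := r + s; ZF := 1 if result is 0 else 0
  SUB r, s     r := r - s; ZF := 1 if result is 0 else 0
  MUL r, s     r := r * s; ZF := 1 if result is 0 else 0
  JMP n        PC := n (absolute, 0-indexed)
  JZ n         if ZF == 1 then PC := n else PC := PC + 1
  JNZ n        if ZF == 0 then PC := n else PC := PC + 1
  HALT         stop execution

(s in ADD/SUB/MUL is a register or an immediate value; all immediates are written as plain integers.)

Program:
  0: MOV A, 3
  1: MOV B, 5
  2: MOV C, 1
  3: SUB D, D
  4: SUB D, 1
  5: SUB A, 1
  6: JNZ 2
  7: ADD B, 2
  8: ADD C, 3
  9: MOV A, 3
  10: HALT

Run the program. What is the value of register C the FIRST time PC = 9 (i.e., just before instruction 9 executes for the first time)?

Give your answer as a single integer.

Step 1: PC=0 exec 'MOV A, 3'. After: A=3 B=0 C=0 D=0 ZF=0 PC=1
Step 2: PC=1 exec 'MOV B, 5'. After: A=3 B=5 C=0 D=0 ZF=0 PC=2
Step 3: PC=2 exec 'MOV C, 1'. After: A=3 B=5 C=1 D=0 ZF=0 PC=3
Step 4: PC=3 exec 'SUB D, D'. After: A=3 B=5 C=1 D=0 ZF=1 PC=4
Step 5: PC=4 exec 'SUB D, 1'. After: A=3 B=5 C=1 D=-1 ZF=0 PC=5
Step 6: PC=5 exec 'SUB A, 1'. After: A=2 B=5 C=1 D=-1 ZF=0 PC=6
Step 7: PC=6 exec 'JNZ 2'. After: A=2 B=5 C=1 D=-1 ZF=0 PC=2
Step 8: PC=2 exec 'MOV C, 1'. After: A=2 B=5 C=1 D=-1 ZF=0 PC=3
Step 9: PC=3 exec 'SUB D, D'. After: A=2 B=5 C=1 D=0 ZF=1 PC=4
Step 10: PC=4 exec 'SUB D, 1'. After: A=2 B=5 C=1 D=-1 ZF=0 PC=5
Step 11: PC=5 exec 'SUB A, 1'. After: A=1 B=5 C=1 D=-1 ZF=0 PC=6
Step 12: PC=6 exec 'JNZ 2'. After: A=1 B=5 C=1 D=-1 ZF=0 PC=2
Step 13: PC=2 exec 'MOV C, 1'. After: A=1 B=5 C=1 D=-1 ZF=0 PC=3
Step 14: PC=3 exec 'SUB D, D'. After: A=1 B=5 C=1 D=0 ZF=1 PC=4
Step 15: PC=4 exec 'SUB D, 1'. After: A=1 B=5 C=1 D=-1 ZF=0 PC=5
Step 16: PC=5 exec 'SUB A, 1'. After: A=0 B=5 C=1 D=-1 ZF=1 PC=6
Step 17: PC=6 exec 'JNZ 2'. After: A=0 B=5 C=1 D=-1 ZF=1 PC=7
Step 18: PC=7 exec 'ADD B, 2'. After: A=0 B=7 C=1 D=-1 ZF=0 PC=8
Step 19: PC=8 exec 'ADD C, 3'. After: A=0 B=7 C=4 D=-1 ZF=0 PC=9
First time PC=9: C=4

4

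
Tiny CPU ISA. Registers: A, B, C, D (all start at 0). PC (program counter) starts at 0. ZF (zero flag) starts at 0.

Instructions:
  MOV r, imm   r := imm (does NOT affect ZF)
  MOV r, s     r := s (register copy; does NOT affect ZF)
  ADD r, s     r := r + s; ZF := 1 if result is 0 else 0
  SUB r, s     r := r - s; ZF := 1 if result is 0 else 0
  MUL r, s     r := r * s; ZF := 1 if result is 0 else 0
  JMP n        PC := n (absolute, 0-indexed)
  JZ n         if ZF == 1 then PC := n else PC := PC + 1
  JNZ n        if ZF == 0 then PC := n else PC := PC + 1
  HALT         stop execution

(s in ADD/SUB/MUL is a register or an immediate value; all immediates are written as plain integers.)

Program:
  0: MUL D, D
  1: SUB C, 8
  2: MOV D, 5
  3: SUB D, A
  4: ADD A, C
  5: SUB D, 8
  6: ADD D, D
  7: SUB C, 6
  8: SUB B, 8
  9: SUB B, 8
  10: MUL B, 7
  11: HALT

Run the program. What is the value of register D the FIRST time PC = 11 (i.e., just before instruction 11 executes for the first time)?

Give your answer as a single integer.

Step 1: PC=0 exec 'MUL D, D'. After: A=0 B=0 C=0 D=0 ZF=1 PC=1
Step 2: PC=1 exec 'SUB C, 8'. After: A=0 B=0 C=-8 D=0 ZF=0 PC=2
Step 3: PC=2 exec 'MOV D, 5'. After: A=0 B=0 C=-8 D=5 ZF=0 PC=3
Step 4: PC=3 exec 'SUB D, A'. After: A=0 B=0 C=-8 D=5 ZF=0 PC=4
Step 5: PC=4 exec 'ADD A, C'. After: A=-8 B=0 C=-8 D=5 ZF=0 PC=5
Step 6: PC=5 exec 'SUB D, 8'. After: A=-8 B=0 C=-8 D=-3 ZF=0 PC=6
Step 7: PC=6 exec 'ADD D, D'. After: A=-8 B=0 C=-8 D=-6 ZF=0 PC=7
Step 8: PC=7 exec 'SUB C, 6'. After: A=-8 B=0 C=-14 D=-6 ZF=0 PC=8
Step 9: PC=8 exec 'SUB B, 8'. After: A=-8 B=-8 C=-14 D=-6 ZF=0 PC=9
Step 10: PC=9 exec 'SUB B, 8'. After: A=-8 B=-16 C=-14 D=-6 ZF=0 PC=10
Step 11: PC=10 exec 'MUL B, 7'. After: A=-8 B=-112 C=-14 D=-6 ZF=0 PC=11
First time PC=11: D=-6

-6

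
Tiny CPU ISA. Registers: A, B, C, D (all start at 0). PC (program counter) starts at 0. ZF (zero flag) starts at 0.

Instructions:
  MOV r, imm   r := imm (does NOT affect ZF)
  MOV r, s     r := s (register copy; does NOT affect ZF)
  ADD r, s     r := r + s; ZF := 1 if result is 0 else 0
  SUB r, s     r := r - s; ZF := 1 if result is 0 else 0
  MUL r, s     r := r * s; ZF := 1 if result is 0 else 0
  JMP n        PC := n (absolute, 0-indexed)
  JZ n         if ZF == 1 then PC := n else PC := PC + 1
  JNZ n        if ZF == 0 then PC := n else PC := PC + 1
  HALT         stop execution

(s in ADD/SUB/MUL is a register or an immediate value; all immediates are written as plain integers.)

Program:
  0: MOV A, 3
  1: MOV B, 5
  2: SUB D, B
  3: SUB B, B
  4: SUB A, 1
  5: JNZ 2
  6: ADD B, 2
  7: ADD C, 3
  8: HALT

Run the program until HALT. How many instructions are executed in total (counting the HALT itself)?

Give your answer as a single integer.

Step 1: PC=0 exec 'MOV A, 3'. After: A=3 B=0 C=0 D=0 ZF=0 PC=1
Step 2: PC=1 exec 'MOV B, 5'. After: A=3 B=5 C=0 D=0 ZF=0 PC=2
Step 3: PC=2 exec 'SUB D, B'. After: A=3 B=5 C=0 D=-5 ZF=0 PC=3
Step 4: PC=3 exec 'SUB B, B'. After: A=3 B=0 C=0 D=-5 ZF=1 PC=4
Step 5: PC=4 exec 'SUB A, 1'. After: A=2 B=0 C=0 D=-5 ZF=0 PC=5
Step 6: PC=5 exec 'JNZ 2'. After: A=2 B=0 C=0 D=-5 ZF=0 PC=2
Step 7: PC=2 exec 'SUB D, B'. After: A=2 B=0 C=0 D=-5 ZF=0 PC=3
Step 8: PC=3 exec 'SUB B, B'. After: A=2 B=0 C=0 D=-5 ZF=1 PC=4
Step 9: PC=4 exec 'SUB A, 1'. After: A=1 B=0 C=0 D=-5 ZF=0 PC=5
Step 10: PC=5 exec 'JNZ 2'. After: A=1 B=0 C=0 D=-5 ZF=0 PC=2
Step 11: PC=2 exec 'SUB D, B'. After: A=1 B=0 C=0 D=-5 ZF=0 PC=3
Step 12: PC=3 exec 'SUB B, B'. After: A=1 B=0 C=0 D=-5 ZF=1 PC=4
Step 13: PC=4 exec 'SUB A, 1'. After: A=0 B=0 C=0 D=-5 ZF=1 PC=5
Step 14: PC=5 exec 'JNZ 2'. After: A=0 B=0 C=0 D=-5 ZF=1 PC=6
Step 15: PC=6 exec 'ADD B, 2'. After: A=0 B=2 C=0 D=-5 ZF=0 PC=7
Step 16: PC=7 exec 'ADD C, 3'. After: A=0 B=2 C=3 D=-5 ZF=0 PC=8
Step 17: PC=8 exec 'HALT'. After: A=0 B=2 C=3 D=-5 ZF=0 PC=8 HALTED
Total instructions executed: 17

Answer: 17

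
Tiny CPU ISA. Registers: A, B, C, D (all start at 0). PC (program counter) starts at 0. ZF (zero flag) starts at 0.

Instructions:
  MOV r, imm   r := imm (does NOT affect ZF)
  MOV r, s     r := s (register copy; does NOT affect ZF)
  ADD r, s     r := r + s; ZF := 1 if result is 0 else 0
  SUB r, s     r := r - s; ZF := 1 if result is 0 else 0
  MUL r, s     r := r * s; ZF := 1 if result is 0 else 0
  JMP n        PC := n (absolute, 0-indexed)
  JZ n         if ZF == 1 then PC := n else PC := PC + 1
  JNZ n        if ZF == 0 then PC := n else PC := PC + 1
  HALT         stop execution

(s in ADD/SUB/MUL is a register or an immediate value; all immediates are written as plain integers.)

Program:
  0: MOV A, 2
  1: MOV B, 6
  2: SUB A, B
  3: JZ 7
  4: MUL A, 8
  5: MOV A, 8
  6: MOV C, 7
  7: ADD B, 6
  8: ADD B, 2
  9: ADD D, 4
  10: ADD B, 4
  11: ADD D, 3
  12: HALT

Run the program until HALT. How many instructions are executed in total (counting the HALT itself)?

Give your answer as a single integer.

Step 1: PC=0 exec 'MOV A, 2'. After: A=2 B=0 C=0 D=0 ZF=0 PC=1
Step 2: PC=1 exec 'MOV B, 6'. After: A=2 B=6 C=0 D=0 ZF=0 PC=2
Step 3: PC=2 exec 'SUB A, B'. After: A=-4 B=6 C=0 D=0 ZF=0 PC=3
Step 4: PC=3 exec 'JZ 7'. After: A=-4 B=6 C=0 D=0 ZF=0 PC=4
Step 5: PC=4 exec 'MUL A, 8'. After: A=-32 B=6 C=0 D=0 ZF=0 PC=5
Step 6: PC=5 exec 'MOV A, 8'. After: A=8 B=6 C=0 D=0 ZF=0 PC=6
Step 7: PC=6 exec 'MOV C, 7'. After: A=8 B=6 C=7 D=0 ZF=0 PC=7
Step 8: PC=7 exec 'ADD B, 6'. After: A=8 B=12 C=7 D=0 ZF=0 PC=8
Step 9: PC=8 exec 'ADD B, 2'. After: A=8 B=14 C=7 D=0 ZF=0 PC=9
Step 10: PC=9 exec 'ADD D, 4'. After: A=8 B=14 C=7 D=4 ZF=0 PC=10
Step 11: PC=10 exec 'ADD B, 4'. After: A=8 B=18 C=7 D=4 ZF=0 PC=11
Step 12: PC=11 exec 'ADD D, 3'. After: A=8 B=18 C=7 D=7 ZF=0 PC=12
Step 13: PC=12 exec 'HALT'. After: A=8 B=18 C=7 D=7 ZF=0 PC=12 HALTED
Total instructions executed: 13

Answer: 13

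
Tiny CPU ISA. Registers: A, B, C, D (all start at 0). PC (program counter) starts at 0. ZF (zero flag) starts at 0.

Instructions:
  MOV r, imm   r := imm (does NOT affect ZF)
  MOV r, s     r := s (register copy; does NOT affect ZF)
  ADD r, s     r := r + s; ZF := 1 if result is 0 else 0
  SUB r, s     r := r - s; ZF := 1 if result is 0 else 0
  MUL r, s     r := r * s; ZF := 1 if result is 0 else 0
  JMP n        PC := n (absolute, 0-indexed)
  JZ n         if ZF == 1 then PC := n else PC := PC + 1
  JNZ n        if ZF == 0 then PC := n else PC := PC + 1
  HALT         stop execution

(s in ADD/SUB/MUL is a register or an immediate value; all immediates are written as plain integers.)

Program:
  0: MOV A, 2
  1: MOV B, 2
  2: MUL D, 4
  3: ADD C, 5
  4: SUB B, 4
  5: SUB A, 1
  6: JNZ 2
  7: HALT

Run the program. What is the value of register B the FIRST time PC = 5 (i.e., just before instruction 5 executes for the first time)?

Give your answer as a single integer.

Step 1: PC=0 exec 'MOV A, 2'. After: A=2 B=0 C=0 D=0 ZF=0 PC=1
Step 2: PC=1 exec 'MOV B, 2'. After: A=2 B=2 C=0 D=0 ZF=0 PC=2
Step 3: PC=2 exec 'MUL D, 4'. After: A=2 B=2 C=0 D=0 ZF=1 PC=3
Step 4: PC=3 exec 'ADD C, 5'. After: A=2 B=2 C=5 D=0 ZF=0 PC=4
Step 5: PC=4 exec 'SUB B, 4'. After: A=2 B=-2 C=5 D=0 ZF=0 PC=5
First time PC=5: B=-2

-2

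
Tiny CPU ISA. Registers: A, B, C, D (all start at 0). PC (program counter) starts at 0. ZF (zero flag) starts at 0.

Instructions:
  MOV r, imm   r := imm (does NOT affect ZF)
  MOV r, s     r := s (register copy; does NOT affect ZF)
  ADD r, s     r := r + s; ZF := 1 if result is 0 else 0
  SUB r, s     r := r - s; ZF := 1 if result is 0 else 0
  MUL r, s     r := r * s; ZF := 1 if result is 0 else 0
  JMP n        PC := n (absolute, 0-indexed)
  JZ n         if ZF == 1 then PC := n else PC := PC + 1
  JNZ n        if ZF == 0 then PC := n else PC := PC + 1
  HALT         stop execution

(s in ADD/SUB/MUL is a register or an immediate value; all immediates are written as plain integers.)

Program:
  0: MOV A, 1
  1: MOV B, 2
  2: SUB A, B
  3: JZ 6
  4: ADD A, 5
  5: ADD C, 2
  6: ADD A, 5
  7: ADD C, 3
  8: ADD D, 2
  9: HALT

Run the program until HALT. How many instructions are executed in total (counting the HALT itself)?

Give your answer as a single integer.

Step 1: PC=0 exec 'MOV A, 1'. After: A=1 B=0 C=0 D=0 ZF=0 PC=1
Step 2: PC=1 exec 'MOV B, 2'. After: A=1 B=2 C=0 D=0 ZF=0 PC=2
Step 3: PC=2 exec 'SUB A, B'. After: A=-1 B=2 C=0 D=0 ZF=0 PC=3
Step 4: PC=3 exec 'JZ 6'. After: A=-1 B=2 C=0 D=0 ZF=0 PC=4
Step 5: PC=4 exec 'ADD A, 5'. After: A=4 B=2 C=0 D=0 ZF=0 PC=5
Step 6: PC=5 exec 'ADD C, 2'. After: A=4 B=2 C=2 D=0 ZF=0 PC=6
Step 7: PC=6 exec 'ADD A, 5'. After: A=9 B=2 C=2 D=0 ZF=0 PC=7
Step 8: PC=7 exec 'ADD C, 3'. After: A=9 B=2 C=5 D=0 ZF=0 PC=8
Step 9: PC=8 exec 'ADD D, 2'. After: A=9 B=2 C=5 D=2 ZF=0 PC=9
Step 10: PC=9 exec 'HALT'. After: A=9 B=2 C=5 D=2 ZF=0 PC=9 HALTED
Total instructions executed: 10

Answer: 10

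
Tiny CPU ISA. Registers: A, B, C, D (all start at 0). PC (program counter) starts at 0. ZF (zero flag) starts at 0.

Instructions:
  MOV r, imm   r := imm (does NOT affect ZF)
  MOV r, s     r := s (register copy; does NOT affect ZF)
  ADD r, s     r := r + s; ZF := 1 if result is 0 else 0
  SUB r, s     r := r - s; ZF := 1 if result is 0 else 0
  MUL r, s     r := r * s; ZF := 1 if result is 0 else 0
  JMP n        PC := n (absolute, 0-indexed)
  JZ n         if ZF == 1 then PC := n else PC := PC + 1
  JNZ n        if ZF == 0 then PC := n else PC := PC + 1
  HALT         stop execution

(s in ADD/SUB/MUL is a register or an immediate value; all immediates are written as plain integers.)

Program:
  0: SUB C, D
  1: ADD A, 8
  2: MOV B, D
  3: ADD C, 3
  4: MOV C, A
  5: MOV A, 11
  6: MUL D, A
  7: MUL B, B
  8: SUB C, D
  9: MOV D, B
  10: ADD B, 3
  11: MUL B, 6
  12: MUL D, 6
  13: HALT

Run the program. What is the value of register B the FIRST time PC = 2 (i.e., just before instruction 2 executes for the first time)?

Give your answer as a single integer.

Step 1: PC=0 exec 'SUB C, D'. After: A=0 B=0 C=0 D=0 ZF=1 PC=1
Step 2: PC=1 exec 'ADD A, 8'. After: A=8 B=0 C=0 D=0 ZF=0 PC=2
First time PC=2: B=0

0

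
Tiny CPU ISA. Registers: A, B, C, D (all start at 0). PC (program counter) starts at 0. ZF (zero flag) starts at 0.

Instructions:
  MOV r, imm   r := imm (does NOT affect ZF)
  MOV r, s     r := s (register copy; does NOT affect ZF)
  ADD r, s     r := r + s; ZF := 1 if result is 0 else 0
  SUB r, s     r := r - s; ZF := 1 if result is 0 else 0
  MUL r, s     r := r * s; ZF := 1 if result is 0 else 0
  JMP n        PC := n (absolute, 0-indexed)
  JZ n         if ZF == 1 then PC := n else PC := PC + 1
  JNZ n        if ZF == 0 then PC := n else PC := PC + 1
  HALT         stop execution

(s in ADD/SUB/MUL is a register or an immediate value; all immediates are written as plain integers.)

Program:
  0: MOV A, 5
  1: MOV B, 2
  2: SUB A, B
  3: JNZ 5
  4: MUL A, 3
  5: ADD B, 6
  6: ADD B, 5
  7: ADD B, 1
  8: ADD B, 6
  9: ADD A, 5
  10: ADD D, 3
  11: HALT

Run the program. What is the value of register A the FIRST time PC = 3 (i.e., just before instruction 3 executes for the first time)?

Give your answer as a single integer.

Step 1: PC=0 exec 'MOV A, 5'. After: A=5 B=0 C=0 D=0 ZF=0 PC=1
Step 2: PC=1 exec 'MOV B, 2'. After: A=5 B=2 C=0 D=0 ZF=0 PC=2
Step 3: PC=2 exec 'SUB A, B'. After: A=3 B=2 C=0 D=0 ZF=0 PC=3
First time PC=3: A=3

3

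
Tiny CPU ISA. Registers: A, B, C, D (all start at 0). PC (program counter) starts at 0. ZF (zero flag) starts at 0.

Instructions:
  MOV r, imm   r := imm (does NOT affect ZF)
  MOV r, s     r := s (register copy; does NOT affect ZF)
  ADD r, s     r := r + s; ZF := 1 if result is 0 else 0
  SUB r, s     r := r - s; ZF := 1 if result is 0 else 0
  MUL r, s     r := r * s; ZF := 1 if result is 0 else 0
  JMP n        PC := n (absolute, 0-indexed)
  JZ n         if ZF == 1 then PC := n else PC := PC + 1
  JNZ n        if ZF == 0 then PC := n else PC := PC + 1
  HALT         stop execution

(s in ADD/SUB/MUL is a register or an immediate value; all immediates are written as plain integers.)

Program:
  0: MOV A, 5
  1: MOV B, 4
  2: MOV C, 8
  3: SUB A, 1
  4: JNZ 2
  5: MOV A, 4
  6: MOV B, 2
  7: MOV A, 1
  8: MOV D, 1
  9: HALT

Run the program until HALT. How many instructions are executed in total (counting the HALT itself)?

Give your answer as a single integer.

Step 1: PC=0 exec 'MOV A, 5'. After: A=5 B=0 C=0 D=0 ZF=0 PC=1
Step 2: PC=1 exec 'MOV B, 4'. After: A=5 B=4 C=0 D=0 ZF=0 PC=2
Step 3: PC=2 exec 'MOV C, 8'. After: A=5 B=4 C=8 D=0 ZF=0 PC=3
Step 4: PC=3 exec 'SUB A, 1'. After: A=4 B=4 C=8 D=0 ZF=0 PC=4
Step 5: PC=4 exec 'JNZ 2'. After: A=4 B=4 C=8 D=0 ZF=0 PC=2
Step 6: PC=2 exec 'MOV C, 8'. After: A=4 B=4 C=8 D=0 ZF=0 PC=3
Step 7: PC=3 exec 'SUB A, 1'. After: A=3 B=4 C=8 D=0 ZF=0 PC=4
Step 8: PC=4 exec 'JNZ 2'. After: A=3 B=4 C=8 D=0 ZF=0 PC=2
Step 9: PC=2 exec 'MOV C, 8'. After: A=3 B=4 C=8 D=0 ZF=0 PC=3
Step 10: PC=3 exec 'SUB A, 1'. After: A=2 B=4 C=8 D=0 ZF=0 PC=4
Step 11: PC=4 exec 'JNZ 2'. After: A=2 B=4 C=8 D=0 ZF=0 PC=2
Step 12: PC=2 exec 'MOV C, 8'. After: A=2 B=4 C=8 D=0 ZF=0 PC=3
Step 13: PC=3 exec 'SUB A, 1'. After: A=1 B=4 C=8 D=0 ZF=0 PC=4
Step 14: PC=4 exec 'JNZ 2'. After: A=1 B=4 C=8 D=0 ZF=0 PC=2
Step 15: PC=2 exec 'MOV C, 8'. After: A=1 B=4 C=8 D=0 ZF=0 PC=3
Step 16: PC=3 exec 'SUB A, 1'. After: A=0 B=4 C=8 D=0 ZF=1 PC=4
Step 17: PC=4 exec 'JNZ 2'. After: A=0 B=4 C=8 D=0 ZF=1 PC=5
Step 18: PC=5 exec 'MOV A, 4'. After: A=4 B=4 C=8 D=0 ZF=1 PC=6
Step 19: PC=6 exec 'MOV B, 2'. After: A=4 B=2 C=8 D=0 ZF=1 PC=7
Step 20: PC=7 exec 'MOV A, 1'. After: A=1 B=2 C=8 D=0 ZF=1 PC=8
Step 21: PC=8 exec 'MOV D, 1'. After: A=1 B=2 C=8 D=1 ZF=1 PC=9
Step 22: PC=9 exec 'HALT'. After: A=1 B=2 C=8 D=1 ZF=1 PC=9 HALTED
Total instructions executed: 22

Answer: 22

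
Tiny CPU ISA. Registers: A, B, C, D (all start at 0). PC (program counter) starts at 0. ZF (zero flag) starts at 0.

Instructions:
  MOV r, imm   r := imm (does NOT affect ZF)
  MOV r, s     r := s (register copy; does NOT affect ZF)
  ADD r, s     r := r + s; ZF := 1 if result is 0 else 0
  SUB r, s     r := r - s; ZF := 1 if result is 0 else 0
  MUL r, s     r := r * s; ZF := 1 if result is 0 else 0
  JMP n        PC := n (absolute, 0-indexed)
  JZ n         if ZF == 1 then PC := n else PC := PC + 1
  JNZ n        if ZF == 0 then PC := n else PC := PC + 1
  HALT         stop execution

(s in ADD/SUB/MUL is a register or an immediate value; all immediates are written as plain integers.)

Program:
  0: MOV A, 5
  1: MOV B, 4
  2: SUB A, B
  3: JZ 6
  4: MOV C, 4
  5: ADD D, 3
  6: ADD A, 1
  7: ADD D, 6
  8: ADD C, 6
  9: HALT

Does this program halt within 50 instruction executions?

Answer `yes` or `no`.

Answer: yes

Derivation:
Step 1: PC=0 exec 'MOV A, 5'. After: A=5 B=0 C=0 D=0 ZF=0 PC=1
Step 2: PC=1 exec 'MOV B, 4'. After: A=5 B=4 C=0 D=0 ZF=0 PC=2
Step 3: PC=2 exec 'SUB A, B'. After: A=1 B=4 C=0 D=0 ZF=0 PC=3
Step 4: PC=3 exec 'JZ 6'. After: A=1 B=4 C=0 D=0 ZF=0 PC=4
Step 5: PC=4 exec 'MOV C, 4'. After: A=1 B=4 C=4 D=0 ZF=0 PC=5
Step 6: PC=5 exec 'ADD D, 3'. After: A=1 B=4 C=4 D=3 ZF=0 PC=6
Step 7: PC=6 exec 'ADD A, 1'. After: A=2 B=4 C=4 D=3 ZF=0 PC=7
Step 8: PC=7 exec 'ADD D, 6'. After: A=2 B=4 C=4 D=9 ZF=0 PC=8
Step 9: PC=8 exec 'ADD C, 6'. After: A=2 B=4 C=10 D=9 ZF=0 PC=9
Step 10: PC=9 exec 'HALT'. After: A=2 B=4 C=10 D=9 ZF=0 PC=9 HALTED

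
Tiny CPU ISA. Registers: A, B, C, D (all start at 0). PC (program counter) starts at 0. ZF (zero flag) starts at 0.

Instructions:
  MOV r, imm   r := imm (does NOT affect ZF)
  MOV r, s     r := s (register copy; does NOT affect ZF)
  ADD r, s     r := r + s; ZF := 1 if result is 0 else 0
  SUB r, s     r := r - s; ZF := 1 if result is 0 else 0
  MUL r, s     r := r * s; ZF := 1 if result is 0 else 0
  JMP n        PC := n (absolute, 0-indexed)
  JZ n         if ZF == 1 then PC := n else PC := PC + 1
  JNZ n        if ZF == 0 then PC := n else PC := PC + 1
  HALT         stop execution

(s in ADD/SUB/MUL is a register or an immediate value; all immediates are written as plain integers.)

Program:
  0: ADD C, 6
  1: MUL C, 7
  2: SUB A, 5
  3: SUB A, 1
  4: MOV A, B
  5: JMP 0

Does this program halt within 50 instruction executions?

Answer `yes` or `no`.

Answer: no

Derivation:
Step 1: PC=0 exec 'ADD C, 6'. After: A=0 B=0 C=6 D=0 ZF=0 PC=1
Step 2: PC=1 exec 'MUL C, 7'. After: A=0 B=0 C=42 D=0 ZF=0 PC=2
Step 3: PC=2 exec 'SUB A, 5'. After: A=-5 B=0 C=42 D=0 ZF=0 PC=3
Step 4: PC=3 exec 'SUB A, 1'. After: A=-6 B=0 C=42 D=0 ZF=0 PC=4
Step 5: PC=4 exec 'MOV A, B'. After: A=0 B=0 C=42 D=0 ZF=0 PC=5
Step 6: PC=5 exec 'JMP 0'. After: A=0 B=0 C=42 D=0 ZF=0 PC=0
Step 7: PC=0 exec 'ADD C, 6'. After: A=0 B=0 C=48 D=0 ZF=0 PC=1
Step 8: PC=1 exec 'MUL C, 7'. After: A=0 B=0 C=336 D=0 ZF=0 PC=2
Step 9: PC=2 exec 'SUB A, 5'. After: A=-5 B=0 C=336 D=0 ZF=0 PC=3
Step 10: PC=3 exec 'SUB A, 1'. After: A=-6 B=0 C=336 D=0 ZF=0 PC=4
Step 11: PC=4 exec 'MOV A, B'. After: A=0 B=0 C=336 D=0 ZF=0 PC=5
Step 12: PC=5 exec 'JMP 0'. After: A=0 B=0 C=336 D=0 ZF=0 PC=0
Step 13: PC=0 exec 'ADD C, 6'. After: A=0 B=0 C=342 D=0 ZF=0 PC=1
Step 14: PC=1 exec 'MUL C, 7'. After: A=0 B=0 C=2394 D=0 ZF=0 PC=2
Step 15: PC=2 exec 'SUB A, 5'. After: A=-5 B=0 C=2394 D=0 ZF=0 PC=3
After 50 steps: not halted. PC revisits the same instructions with no path to HALT; will never halt.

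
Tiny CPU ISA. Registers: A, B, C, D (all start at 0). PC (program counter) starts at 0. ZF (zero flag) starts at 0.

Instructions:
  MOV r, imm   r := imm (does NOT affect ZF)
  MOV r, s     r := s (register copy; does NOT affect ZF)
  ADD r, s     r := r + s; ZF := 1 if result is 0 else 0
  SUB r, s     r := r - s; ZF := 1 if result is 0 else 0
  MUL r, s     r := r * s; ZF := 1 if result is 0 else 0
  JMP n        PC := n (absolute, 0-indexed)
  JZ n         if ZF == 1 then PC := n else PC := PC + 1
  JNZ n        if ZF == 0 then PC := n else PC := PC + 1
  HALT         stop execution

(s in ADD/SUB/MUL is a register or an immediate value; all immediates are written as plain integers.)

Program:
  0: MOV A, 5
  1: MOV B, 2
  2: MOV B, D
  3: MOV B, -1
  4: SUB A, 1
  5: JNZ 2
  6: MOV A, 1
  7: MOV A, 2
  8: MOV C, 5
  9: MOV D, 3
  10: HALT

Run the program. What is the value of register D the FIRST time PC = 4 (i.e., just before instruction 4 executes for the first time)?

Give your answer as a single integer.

Step 1: PC=0 exec 'MOV A, 5'. After: A=5 B=0 C=0 D=0 ZF=0 PC=1
Step 2: PC=1 exec 'MOV B, 2'. After: A=5 B=2 C=0 D=0 ZF=0 PC=2
Step 3: PC=2 exec 'MOV B, D'. After: A=5 B=0 C=0 D=0 ZF=0 PC=3
Step 4: PC=3 exec 'MOV B, -1'. After: A=5 B=-1 C=0 D=0 ZF=0 PC=4
First time PC=4: D=0

0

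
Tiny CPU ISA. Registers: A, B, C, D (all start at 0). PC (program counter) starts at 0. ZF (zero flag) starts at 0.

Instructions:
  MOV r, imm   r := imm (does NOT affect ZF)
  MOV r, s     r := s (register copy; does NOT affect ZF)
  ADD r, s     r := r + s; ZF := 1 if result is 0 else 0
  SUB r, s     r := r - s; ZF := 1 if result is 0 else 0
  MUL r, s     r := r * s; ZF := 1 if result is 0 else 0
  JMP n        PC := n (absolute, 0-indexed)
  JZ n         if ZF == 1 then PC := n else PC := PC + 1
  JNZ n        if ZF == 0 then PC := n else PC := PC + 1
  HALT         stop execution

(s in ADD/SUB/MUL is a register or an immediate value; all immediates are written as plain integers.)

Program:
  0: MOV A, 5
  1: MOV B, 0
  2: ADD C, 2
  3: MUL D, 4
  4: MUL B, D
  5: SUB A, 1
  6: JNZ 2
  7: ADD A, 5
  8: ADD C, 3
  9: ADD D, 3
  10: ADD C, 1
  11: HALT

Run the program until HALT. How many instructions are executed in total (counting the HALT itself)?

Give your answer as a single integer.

Answer: 32

Derivation:
Step 1: PC=0 exec 'MOV A, 5'. After: A=5 B=0 C=0 D=0 ZF=0 PC=1
Step 2: PC=1 exec 'MOV B, 0'. After: A=5 B=0 C=0 D=0 ZF=0 PC=2
Step 3: PC=2 exec 'ADD C, 2'. After: A=5 B=0 C=2 D=0 ZF=0 PC=3
Step 4: PC=3 exec 'MUL D, 4'. After: A=5 B=0 C=2 D=0 ZF=1 PC=4
Step 5: PC=4 exec 'MUL B, D'. After: A=5 B=0 C=2 D=0 ZF=1 PC=5
Step 6: PC=5 exec 'SUB A, 1'. After: A=4 B=0 C=2 D=0 ZF=0 PC=6
Step 7: PC=6 exec 'JNZ 2'. After: A=4 B=0 C=2 D=0 ZF=0 PC=2
Step 8: PC=2 exec 'ADD C, 2'. After: A=4 B=0 C=4 D=0 ZF=0 PC=3
Step 9: PC=3 exec 'MUL D, 4'. After: A=4 B=0 C=4 D=0 ZF=1 PC=4
Step 10: PC=4 exec 'MUL B, D'. After: A=4 B=0 C=4 D=0 ZF=1 PC=5
Step 11: PC=5 exec 'SUB A, 1'. After: A=3 B=0 C=4 D=0 ZF=0 PC=6
Step 12: PC=6 exec 'JNZ 2'. After: A=3 B=0 C=4 D=0 ZF=0 PC=2
Step 13: PC=2 exec 'ADD C, 2'. After: A=3 B=0 C=6 D=0 ZF=0 PC=3
Step 14: PC=3 exec 'MUL D, 4'. After: A=3 B=0 C=6 D=0 ZF=1 PC=4
Step 15: PC=4 exec 'MUL B, D'. After: A=3 B=0 C=6 D=0 ZF=1 PC=5
Step 16: PC=5 exec 'SUB A, 1'. After: A=2 B=0 C=6 D=0 ZF=0 PC=6
Step 17: PC=6 exec 'JNZ 2'. After: A=2 B=0 C=6 D=0 ZF=0 PC=2
Step 18: PC=2 exec 'ADD C, 2'. After: A=2 B=0 C=8 D=0 ZF=0 PC=3
Step 19: PC=3 exec 'MUL D, 4'. After: A=2 B=0 C=8 D=0 ZF=1 PC=4
Step 20: PC=4 exec 'MUL B, D'. After: A=2 B=0 C=8 D=0 ZF=1 PC=5
Step 21: PC=5 exec 'SUB A, 1'. After: A=1 B=0 C=8 D=0 ZF=0 PC=6
Step 22: PC=6 exec 'JNZ 2'. After: A=1 B=0 C=8 D=0 ZF=0 PC=2
Step 23: PC=2 exec 'ADD C, 2'. After: A=1 B=0 C=10 D=0 ZF=0 PC=3
Step 24: PC=3 exec 'MUL D, 4'. After: A=1 B=0 C=10 D=0 ZF=1 PC=4
Step 25: PC=4 exec 'MUL B, D'. After: A=1 B=0 C=10 D=0 ZF=1 PC=5
Step 26: PC=5 exec 'SUB A, 1'. After: A=0 B=0 C=10 D=0 ZF=1 PC=6
Step 27: PC=6 exec 'JNZ 2'. After: A=0 B=0 C=10 D=0 ZF=1 PC=7
Step 28: PC=7 exec 'ADD A, 5'. After: A=5 B=0 C=10 D=0 ZF=0 PC=8
Step 29: PC=8 exec 'ADD C, 3'. After: A=5 B=0 C=13 D=0 ZF=0 PC=9
Step 30: PC=9 exec 'ADD D, 3'. After: A=5 B=0 C=13 D=3 ZF=0 PC=10
Step 31: PC=10 exec 'ADD C, 1'. After: A=5 B=0 C=14 D=3 ZF=0 PC=11
Step 32: PC=11 exec 'HALT'. After: A=5 B=0 C=14 D=3 ZF=0 PC=11 HALTED
Total instructions executed: 32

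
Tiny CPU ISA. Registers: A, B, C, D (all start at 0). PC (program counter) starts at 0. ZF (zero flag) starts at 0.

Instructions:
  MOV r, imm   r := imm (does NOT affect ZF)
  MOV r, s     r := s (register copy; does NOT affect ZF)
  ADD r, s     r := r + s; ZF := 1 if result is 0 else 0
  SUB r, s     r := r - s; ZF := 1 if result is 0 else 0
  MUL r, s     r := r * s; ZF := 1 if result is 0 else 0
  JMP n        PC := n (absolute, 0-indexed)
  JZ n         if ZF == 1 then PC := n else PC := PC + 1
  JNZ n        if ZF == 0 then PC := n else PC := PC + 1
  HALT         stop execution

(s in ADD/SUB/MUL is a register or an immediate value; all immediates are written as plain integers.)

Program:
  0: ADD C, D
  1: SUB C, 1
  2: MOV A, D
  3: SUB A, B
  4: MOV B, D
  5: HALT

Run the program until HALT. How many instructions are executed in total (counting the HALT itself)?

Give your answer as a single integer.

Answer: 6

Derivation:
Step 1: PC=0 exec 'ADD C, D'. After: A=0 B=0 C=0 D=0 ZF=1 PC=1
Step 2: PC=1 exec 'SUB C, 1'. After: A=0 B=0 C=-1 D=0 ZF=0 PC=2
Step 3: PC=2 exec 'MOV A, D'. After: A=0 B=0 C=-1 D=0 ZF=0 PC=3
Step 4: PC=3 exec 'SUB A, B'. After: A=0 B=0 C=-1 D=0 ZF=1 PC=4
Step 5: PC=4 exec 'MOV B, D'. After: A=0 B=0 C=-1 D=0 ZF=1 PC=5
Step 6: PC=5 exec 'HALT'. After: A=0 B=0 C=-1 D=0 ZF=1 PC=5 HALTED
Total instructions executed: 6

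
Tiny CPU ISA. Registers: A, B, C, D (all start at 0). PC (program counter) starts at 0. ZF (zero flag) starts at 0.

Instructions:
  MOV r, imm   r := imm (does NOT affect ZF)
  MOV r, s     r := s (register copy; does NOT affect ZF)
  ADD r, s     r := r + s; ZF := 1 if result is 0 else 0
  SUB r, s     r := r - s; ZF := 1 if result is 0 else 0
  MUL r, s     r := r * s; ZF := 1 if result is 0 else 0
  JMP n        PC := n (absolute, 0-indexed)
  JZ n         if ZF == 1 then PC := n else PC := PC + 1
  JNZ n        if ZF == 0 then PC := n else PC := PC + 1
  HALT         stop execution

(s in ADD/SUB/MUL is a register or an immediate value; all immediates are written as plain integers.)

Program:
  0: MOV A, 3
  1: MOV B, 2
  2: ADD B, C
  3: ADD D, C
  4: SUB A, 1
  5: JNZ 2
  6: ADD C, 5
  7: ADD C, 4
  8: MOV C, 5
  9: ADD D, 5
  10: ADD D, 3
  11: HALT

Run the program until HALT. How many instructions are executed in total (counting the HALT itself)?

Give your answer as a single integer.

Step 1: PC=0 exec 'MOV A, 3'. After: A=3 B=0 C=0 D=0 ZF=0 PC=1
Step 2: PC=1 exec 'MOV B, 2'. After: A=3 B=2 C=0 D=0 ZF=0 PC=2
Step 3: PC=2 exec 'ADD B, C'. After: A=3 B=2 C=0 D=0 ZF=0 PC=3
Step 4: PC=3 exec 'ADD D, C'. After: A=3 B=2 C=0 D=0 ZF=1 PC=4
Step 5: PC=4 exec 'SUB A, 1'. After: A=2 B=2 C=0 D=0 ZF=0 PC=5
Step 6: PC=5 exec 'JNZ 2'. After: A=2 B=2 C=0 D=0 ZF=0 PC=2
Step 7: PC=2 exec 'ADD B, C'. After: A=2 B=2 C=0 D=0 ZF=0 PC=3
Step 8: PC=3 exec 'ADD D, C'. After: A=2 B=2 C=0 D=0 ZF=1 PC=4
Step 9: PC=4 exec 'SUB A, 1'. After: A=1 B=2 C=0 D=0 ZF=0 PC=5
Step 10: PC=5 exec 'JNZ 2'. After: A=1 B=2 C=0 D=0 ZF=0 PC=2
Step 11: PC=2 exec 'ADD B, C'. After: A=1 B=2 C=0 D=0 ZF=0 PC=3
Step 12: PC=3 exec 'ADD D, C'. After: A=1 B=2 C=0 D=0 ZF=1 PC=4
Step 13: PC=4 exec 'SUB A, 1'. After: A=0 B=2 C=0 D=0 ZF=1 PC=5
Step 14: PC=5 exec 'JNZ 2'. After: A=0 B=2 C=0 D=0 ZF=1 PC=6
Step 15: PC=6 exec 'ADD C, 5'. After: A=0 B=2 C=5 D=0 ZF=0 PC=7
Step 16: PC=7 exec 'ADD C, 4'. After: A=0 B=2 C=9 D=0 ZF=0 PC=8
Step 17: PC=8 exec 'MOV C, 5'. After: A=0 B=2 C=5 D=0 ZF=0 PC=9
Step 18: PC=9 exec 'ADD D, 5'. After: A=0 B=2 C=5 D=5 ZF=0 PC=10
Step 19: PC=10 exec 'ADD D, 3'. After: A=0 B=2 C=5 D=8 ZF=0 PC=11
Step 20: PC=11 exec 'HALT'. After: A=0 B=2 C=5 D=8 ZF=0 PC=11 HALTED
Total instructions executed: 20

Answer: 20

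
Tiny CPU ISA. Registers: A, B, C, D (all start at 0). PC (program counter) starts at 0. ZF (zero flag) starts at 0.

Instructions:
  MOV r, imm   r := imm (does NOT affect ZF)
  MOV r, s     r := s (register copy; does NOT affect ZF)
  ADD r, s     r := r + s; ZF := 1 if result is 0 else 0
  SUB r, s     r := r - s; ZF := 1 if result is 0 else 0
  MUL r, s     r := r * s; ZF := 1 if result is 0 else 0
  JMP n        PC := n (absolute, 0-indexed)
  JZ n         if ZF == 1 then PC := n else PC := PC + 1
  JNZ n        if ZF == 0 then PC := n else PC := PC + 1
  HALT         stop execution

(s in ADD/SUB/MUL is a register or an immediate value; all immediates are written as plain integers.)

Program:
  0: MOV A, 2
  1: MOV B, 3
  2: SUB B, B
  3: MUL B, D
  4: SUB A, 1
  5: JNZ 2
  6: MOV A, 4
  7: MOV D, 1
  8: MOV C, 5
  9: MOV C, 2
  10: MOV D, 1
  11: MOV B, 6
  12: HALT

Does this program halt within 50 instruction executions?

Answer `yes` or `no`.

Step 1: PC=0 exec 'MOV A, 2'. After: A=2 B=0 C=0 D=0 ZF=0 PC=1
Step 2: PC=1 exec 'MOV B, 3'. After: A=2 B=3 C=0 D=0 ZF=0 PC=2
Step 3: PC=2 exec 'SUB B, B'. After: A=2 B=0 C=0 D=0 ZF=1 PC=3
Step 4: PC=3 exec 'MUL B, D'. After: A=2 B=0 C=0 D=0 ZF=1 PC=4
Step 5: PC=4 exec 'SUB A, 1'. After: A=1 B=0 C=0 D=0 ZF=0 PC=5
Step 6: PC=5 exec 'JNZ 2'. After: A=1 B=0 C=0 D=0 ZF=0 PC=2
Step 7: PC=2 exec 'SUB B, B'. After: A=1 B=0 C=0 D=0 ZF=1 PC=3
Step 8: PC=3 exec 'MUL B, D'. After: A=1 B=0 C=0 D=0 ZF=1 PC=4
Step 9: PC=4 exec 'SUB A, 1'. After: A=0 B=0 C=0 D=0 ZF=1 PC=5
Step 10: PC=5 exec 'JNZ 2'. After: A=0 B=0 C=0 D=0 ZF=1 PC=6
Step 11: PC=6 exec 'MOV A, 4'. After: A=4 B=0 C=0 D=0 ZF=1 PC=7
Step 12: PC=7 exec 'MOV D, 1'. After: A=4 B=0 C=0 D=1 ZF=1 PC=8
Step 13: PC=8 exec 'MOV C, 5'. After: A=4 B=0 C=5 D=1 ZF=1 PC=9
Step 14: PC=9 exec 'MOV C, 2'. After: A=4 B=0 C=2 D=1 ZF=1 PC=10
Step 15: PC=10 exec 'MOV D, 1'. After: A=4 B=0 C=2 D=1 ZF=1 PC=11
Step 16: PC=11 exec 'MOV B, 6'. After: A=4 B=6 C=2 D=1 ZF=1 PC=12
Step 17: PC=12 exec 'HALT'. After: A=4 B=6 C=2 D=1 ZF=1 PC=12 HALTED

Answer: yes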